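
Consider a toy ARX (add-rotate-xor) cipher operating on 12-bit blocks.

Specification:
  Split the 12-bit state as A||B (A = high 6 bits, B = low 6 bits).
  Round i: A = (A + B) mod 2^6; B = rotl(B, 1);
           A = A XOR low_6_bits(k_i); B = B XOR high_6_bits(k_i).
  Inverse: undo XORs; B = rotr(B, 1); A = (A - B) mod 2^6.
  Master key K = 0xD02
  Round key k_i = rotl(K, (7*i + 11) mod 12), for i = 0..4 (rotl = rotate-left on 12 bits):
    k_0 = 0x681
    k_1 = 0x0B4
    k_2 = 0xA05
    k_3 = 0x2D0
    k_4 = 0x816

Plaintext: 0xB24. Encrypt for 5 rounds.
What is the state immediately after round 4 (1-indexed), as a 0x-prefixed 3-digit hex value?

0x088

s_0 = plaintext = 0xB24
s_1 = Round(s_0, k_0) = 0x453
s_2 = Round(s_1, k_1) = 0x424
s_3 = Round(s_2, k_2) = 0xC61
s_4 = Round(s_3, k_3) = 0x088
s_5 = Round(s_4, k_4) = 0x730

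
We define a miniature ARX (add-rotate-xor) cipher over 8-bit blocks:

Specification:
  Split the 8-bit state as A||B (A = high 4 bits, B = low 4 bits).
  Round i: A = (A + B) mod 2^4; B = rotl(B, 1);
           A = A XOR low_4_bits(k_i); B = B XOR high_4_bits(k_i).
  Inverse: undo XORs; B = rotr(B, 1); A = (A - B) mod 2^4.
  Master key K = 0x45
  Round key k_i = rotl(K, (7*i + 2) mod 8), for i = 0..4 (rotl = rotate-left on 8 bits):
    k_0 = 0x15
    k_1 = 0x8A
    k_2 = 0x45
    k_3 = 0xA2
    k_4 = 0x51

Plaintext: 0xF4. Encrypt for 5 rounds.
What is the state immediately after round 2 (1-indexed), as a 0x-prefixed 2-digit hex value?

0x5B

s_0 = plaintext = 0xF4
s_1 = Round(s_0, k_0) = 0x69
s_2 = Round(s_1, k_1) = 0x5B
s_3 = Round(s_2, k_2) = 0x53
s_4 = Round(s_3, k_3) = 0xAC
s_5 = Round(s_4, k_4) = 0x7C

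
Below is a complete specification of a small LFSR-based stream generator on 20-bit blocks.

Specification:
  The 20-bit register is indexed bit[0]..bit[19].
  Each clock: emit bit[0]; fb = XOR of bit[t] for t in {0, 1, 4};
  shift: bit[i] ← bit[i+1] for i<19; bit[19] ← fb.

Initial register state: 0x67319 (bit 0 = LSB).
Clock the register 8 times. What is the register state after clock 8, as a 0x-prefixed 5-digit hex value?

reg_0 = 0x67319
clock 1: out=1, reg = 0x3398C
clock 2: out=0, reg = 0x19CC6
clock 3: out=0, reg = 0x8CE63
clock 4: out=1, reg = 0x46731
clock 5: out=1, reg = 0x23398
clock 6: out=0, reg = 0x919CC
clock 7: out=0, reg = 0x48CE6
clock 8: out=0, reg = 0xA4673

0xA4673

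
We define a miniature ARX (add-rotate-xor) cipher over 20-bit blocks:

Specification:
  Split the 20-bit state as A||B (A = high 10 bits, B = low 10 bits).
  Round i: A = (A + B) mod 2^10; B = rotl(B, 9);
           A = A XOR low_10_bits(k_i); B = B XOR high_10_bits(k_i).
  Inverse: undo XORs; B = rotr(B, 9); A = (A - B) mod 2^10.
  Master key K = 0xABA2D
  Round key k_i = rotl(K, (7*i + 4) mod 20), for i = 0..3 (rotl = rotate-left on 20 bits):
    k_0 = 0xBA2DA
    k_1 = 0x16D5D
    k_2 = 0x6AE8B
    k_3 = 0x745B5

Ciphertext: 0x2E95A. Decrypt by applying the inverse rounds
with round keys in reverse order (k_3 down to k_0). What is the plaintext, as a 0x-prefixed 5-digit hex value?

0x59554

s_0 = ciphertext = 0x2E95A
s_1 = InvRound(s_0, k_3) = 0xFE516
s_2 = InvRound(s_1, k_2) = 0xFE17A
s_3 = InvRound(s_2, k_1) = 0x18E42
s_4 = InvRound(s_3, k_0) = 0x59554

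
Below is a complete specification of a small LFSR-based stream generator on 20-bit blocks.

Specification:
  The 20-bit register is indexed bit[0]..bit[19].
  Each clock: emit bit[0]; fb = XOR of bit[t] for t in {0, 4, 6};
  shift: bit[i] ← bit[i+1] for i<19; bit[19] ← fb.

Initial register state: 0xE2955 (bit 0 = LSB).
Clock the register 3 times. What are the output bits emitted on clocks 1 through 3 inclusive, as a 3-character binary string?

101

reg_0 = 0xE2955
clock 1: out=1, reg = 0xF14AA
clock 2: out=0, reg = 0x78A55
clock 3: out=1, reg = 0xBC52A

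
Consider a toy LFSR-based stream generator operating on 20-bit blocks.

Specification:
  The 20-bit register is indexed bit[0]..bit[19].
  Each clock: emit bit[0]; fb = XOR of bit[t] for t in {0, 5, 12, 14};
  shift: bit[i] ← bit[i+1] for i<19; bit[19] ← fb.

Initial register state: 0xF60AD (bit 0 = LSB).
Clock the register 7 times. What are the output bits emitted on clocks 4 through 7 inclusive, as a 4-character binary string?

reg_0 = 0xF60AD
clock 1: out=1, reg = 0xFB056
clock 2: out=0, reg = 0xFD82B
clock 3: out=1, reg = 0x7EC15
clock 4: out=1, reg = 0x3F60A
clock 5: out=0, reg = 0x1FB05
clock 6: out=1, reg = 0x8FD82
clock 7: out=0, reg = 0x47EC1

1010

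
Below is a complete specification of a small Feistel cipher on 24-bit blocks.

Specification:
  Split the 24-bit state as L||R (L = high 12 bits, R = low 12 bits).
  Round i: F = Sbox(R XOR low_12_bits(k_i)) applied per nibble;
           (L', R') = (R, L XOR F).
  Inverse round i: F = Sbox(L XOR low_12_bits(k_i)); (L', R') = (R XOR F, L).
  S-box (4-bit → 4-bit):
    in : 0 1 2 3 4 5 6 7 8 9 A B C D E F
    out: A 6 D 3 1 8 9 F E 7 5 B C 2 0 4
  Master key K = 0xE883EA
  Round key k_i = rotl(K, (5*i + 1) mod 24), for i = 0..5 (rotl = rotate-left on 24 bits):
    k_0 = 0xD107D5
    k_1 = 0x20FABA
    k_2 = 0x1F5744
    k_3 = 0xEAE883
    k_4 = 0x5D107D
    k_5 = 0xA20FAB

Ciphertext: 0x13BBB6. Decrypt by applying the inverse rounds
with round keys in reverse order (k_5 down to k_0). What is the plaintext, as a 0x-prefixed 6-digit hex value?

s_0 = ciphertext = 0x13BBB6
s_1 = InvRound(s_0, k_5) = 0xBCC13B
s_2 = InvRound(s_1, k_4) = 0xA8DBCC
s_3 = InvRound(s_2, k_3) = 0x66CA8D
s_4 = InvRound(s_3, k_2) = 0xC5366C
s_5 = InvRound(s_4, k_1) = 0xF6BC53
s_6 = InvRound(s_5, k_0) = 0x2E3F6B

0x2E3F6B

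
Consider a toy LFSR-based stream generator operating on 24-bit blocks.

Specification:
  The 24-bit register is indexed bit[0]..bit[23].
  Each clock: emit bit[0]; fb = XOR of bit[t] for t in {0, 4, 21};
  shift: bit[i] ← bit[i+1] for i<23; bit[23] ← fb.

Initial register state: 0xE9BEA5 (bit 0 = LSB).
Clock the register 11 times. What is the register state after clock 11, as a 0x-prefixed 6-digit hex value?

reg_0 = 0xE9BEA5
clock 1: out=1, reg = 0x74DF52
clock 2: out=0, reg = 0x3A6FA9
clock 3: out=1, reg = 0x1D37D4
clock 4: out=0, reg = 0x8E9BEA
clock 5: out=0, reg = 0x474DF5
clock 6: out=1, reg = 0x23A6FA
clock 7: out=0, reg = 0x11D37D
clock 8: out=1, reg = 0x08E9BE
clock 9: out=0, reg = 0x8474DF
clock 10: out=1, reg = 0x423A6F
clock 11: out=1, reg = 0xA11D37

0xA11D37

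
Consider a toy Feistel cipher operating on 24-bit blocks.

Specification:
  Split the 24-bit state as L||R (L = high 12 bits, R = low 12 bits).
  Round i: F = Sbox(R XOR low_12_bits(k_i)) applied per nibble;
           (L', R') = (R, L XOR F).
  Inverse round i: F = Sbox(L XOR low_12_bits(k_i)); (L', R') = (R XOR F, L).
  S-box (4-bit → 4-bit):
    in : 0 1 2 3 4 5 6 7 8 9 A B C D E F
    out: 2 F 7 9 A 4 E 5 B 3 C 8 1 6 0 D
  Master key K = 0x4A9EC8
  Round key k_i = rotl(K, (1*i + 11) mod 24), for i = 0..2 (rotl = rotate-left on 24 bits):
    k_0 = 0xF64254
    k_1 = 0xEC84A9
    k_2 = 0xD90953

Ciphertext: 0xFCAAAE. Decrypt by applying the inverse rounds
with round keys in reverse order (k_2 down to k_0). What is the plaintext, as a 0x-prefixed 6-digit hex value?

0x9B7D50

s_0 = ciphertext = 0xFCAAAE
s_1 = InvRound(s_0, k_2) = 0x49DFCA
s_2 = InvRound(s_1, k_1) = 0xD5049D
s_3 = InvRound(s_2, k_0) = 0x9B7D50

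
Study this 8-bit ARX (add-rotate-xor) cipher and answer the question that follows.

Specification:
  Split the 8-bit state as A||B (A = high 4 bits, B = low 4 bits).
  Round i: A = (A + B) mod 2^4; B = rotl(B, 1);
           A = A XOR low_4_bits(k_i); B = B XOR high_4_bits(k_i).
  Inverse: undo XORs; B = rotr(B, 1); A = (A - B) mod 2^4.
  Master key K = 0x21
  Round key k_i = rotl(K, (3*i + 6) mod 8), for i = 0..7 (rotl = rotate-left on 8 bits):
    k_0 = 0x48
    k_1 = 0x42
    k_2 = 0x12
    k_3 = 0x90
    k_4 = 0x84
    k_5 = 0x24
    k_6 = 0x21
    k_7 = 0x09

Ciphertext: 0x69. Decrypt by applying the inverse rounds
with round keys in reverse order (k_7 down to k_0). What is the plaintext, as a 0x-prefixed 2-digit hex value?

0xE9

s_0 = ciphertext = 0x69
s_1 = InvRound(s_0, k_7) = 0x3C
s_2 = InvRound(s_1, k_6) = 0xB7
s_3 = InvRound(s_2, k_5) = 0x5A
s_4 = InvRound(s_3, k_4) = 0x01
s_5 = InvRound(s_4, k_3) = 0xC4
s_6 = InvRound(s_5, k_2) = 0x4A
s_7 = InvRound(s_6, k_1) = 0xF7
s_8 = InvRound(s_7, k_0) = 0xE9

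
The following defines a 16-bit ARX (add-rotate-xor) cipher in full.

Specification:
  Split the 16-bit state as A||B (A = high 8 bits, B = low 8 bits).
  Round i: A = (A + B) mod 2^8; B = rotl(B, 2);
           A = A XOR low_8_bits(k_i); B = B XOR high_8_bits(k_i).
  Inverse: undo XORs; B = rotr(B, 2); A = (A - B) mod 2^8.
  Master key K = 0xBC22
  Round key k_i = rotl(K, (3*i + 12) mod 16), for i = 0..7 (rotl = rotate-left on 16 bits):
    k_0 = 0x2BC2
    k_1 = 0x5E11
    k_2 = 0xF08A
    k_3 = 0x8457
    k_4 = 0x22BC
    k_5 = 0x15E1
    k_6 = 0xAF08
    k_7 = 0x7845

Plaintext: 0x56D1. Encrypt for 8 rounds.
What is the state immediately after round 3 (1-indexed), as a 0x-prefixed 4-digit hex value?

0xA54F

s_0 = plaintext = 0x56D1
s_1 = Round(s_0, k_0) = 0xE56C
s_2 = Round(s_1, k_1) = 0x40EF
s_3 = Round(s_2, k_2) = 0xA54F
s_4 = Round(s_3, k_3) = 0xA3B9
s_5 = Round(s_4, k_4) = 0xE0C4
s_6 = Round(s_5, k_5) = 0x4506
s_7 = Round(s_6, k_6) = 0x43B7
s_8 = Round(s_7, k_7) = 0xBFA6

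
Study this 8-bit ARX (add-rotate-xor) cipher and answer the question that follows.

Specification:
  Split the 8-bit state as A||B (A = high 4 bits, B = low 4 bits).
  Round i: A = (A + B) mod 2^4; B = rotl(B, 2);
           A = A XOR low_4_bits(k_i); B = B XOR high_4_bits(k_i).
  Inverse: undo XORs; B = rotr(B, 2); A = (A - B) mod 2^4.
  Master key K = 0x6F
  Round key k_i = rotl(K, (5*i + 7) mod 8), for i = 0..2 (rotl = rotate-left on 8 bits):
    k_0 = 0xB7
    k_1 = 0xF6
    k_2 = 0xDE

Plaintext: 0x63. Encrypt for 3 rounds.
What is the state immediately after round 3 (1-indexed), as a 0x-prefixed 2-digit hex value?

0xB5

s_0 = plaintext = 0x63
s_1 = Round(s_0, k_0) = 0xE7
s_2 = Round(s_1, k_1) = 0x32
s_3 = Round(s_2, k_2) = 0xB5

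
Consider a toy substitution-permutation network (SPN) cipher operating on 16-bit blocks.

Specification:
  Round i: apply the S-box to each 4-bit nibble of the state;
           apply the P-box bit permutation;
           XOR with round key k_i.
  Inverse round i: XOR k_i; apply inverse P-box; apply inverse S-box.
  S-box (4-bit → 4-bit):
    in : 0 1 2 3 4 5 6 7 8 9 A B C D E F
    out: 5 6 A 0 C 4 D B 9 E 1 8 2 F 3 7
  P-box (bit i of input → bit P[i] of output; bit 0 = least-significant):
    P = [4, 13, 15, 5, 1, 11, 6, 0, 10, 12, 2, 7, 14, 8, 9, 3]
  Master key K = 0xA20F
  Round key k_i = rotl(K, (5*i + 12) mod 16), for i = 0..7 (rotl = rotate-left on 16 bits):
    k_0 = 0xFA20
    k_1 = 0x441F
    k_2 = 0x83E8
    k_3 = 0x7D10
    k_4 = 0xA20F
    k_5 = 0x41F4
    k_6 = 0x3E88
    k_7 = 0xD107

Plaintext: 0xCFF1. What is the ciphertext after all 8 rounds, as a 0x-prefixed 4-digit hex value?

0x3C35

s_0 = plaintext = 0xCFF1
s_1 = Round(s_0, k_0) = 0x4766
s_2 = Round(s_1, k_1) = 0xD2E4
s_3 = Round(s_2, k_2) = 0x5842
s_4 = Round(s_3, k_3) = 0x5BF1
s_5 = Round(s_4, k_4) = 0x08CD
s_6 = Round(s_5, k_5) = 0xAF44
s_7 = Round(s_6, k_6) = 0xEAED
s_8 = Round(s_7, k_7) = 0x3C35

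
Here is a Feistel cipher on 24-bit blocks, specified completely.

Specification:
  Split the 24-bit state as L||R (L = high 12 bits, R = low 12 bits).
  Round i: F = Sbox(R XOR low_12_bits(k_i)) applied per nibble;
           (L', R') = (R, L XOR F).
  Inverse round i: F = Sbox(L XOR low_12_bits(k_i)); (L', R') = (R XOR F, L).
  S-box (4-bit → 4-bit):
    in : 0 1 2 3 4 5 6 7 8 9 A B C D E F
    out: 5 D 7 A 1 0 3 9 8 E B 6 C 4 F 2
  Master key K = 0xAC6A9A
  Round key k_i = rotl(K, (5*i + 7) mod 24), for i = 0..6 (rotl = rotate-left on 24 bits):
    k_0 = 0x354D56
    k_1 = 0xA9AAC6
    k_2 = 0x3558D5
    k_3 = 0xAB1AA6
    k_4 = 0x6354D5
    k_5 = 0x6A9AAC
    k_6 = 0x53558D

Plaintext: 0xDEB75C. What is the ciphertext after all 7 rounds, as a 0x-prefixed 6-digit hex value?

0x38337B

s_0 = plaintext = 0xDEB75C
s_1 = Round(s_0, k_0) = 0x75C6B0
s_2 = Round(s_1, k_1) = 0x6B0BCF
s_3 = Round(s_2, k_2) = 0xBCFC6B
s_4 = Round(s_3, k_3) = 0xC6B80B
s_5 = Round(s_4, k_4) = 0x80B024
s_6 = Round(s_5, k_5) = 0x024383
s_7 = Round(s_6, k_6) = 0x38337B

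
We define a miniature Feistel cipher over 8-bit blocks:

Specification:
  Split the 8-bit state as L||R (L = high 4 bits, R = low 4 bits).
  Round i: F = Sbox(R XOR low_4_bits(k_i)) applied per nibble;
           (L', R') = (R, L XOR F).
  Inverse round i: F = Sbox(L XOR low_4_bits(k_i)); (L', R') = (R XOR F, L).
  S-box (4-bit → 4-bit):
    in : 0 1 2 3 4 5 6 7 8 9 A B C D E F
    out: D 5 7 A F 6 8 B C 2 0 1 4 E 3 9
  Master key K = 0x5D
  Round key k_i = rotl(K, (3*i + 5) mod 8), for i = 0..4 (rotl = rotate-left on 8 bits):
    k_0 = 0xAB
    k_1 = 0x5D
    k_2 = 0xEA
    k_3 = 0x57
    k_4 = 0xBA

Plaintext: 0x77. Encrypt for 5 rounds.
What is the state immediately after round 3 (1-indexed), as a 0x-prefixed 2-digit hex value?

s_0 = plaintext = 0x77
s_1 = Round(s_0, k_0) = 0x73
s_2 = Round(s_1, k_1) = 0x34
s_3 = Round(s_2, k_2) = 0x40
s_4 = Round(s_3, k_3) = 0x0F
s_5 = Round(s_4, k_4) = 0xF6

0x40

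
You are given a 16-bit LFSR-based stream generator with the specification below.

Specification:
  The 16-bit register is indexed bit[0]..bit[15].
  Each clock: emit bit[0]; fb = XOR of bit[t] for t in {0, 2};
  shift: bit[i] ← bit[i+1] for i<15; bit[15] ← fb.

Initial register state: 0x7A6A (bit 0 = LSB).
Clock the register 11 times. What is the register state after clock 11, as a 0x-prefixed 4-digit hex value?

reg_0 = 0x7A6A
clock 1: out=0, reg = 0x3D35
clock 2: out=1, reg = 0x1E9A
clock 3: out=0, reg = 0x0F4D
clock 4: out=1, reg = 0x07A6
clock 5: out=0, reg = 0x83D3
clock 6: out=1, reg = 0xC1E9
clock 7: out=1, reg = 0xE0F4
clock 8: out=0, reg = 0xF07A
clock 9: out=0, reg = 0x783D
clock 10: out=1, reg = 0x3C1E
clock 11: out=0, reg = 0x9E0F

0x9E0F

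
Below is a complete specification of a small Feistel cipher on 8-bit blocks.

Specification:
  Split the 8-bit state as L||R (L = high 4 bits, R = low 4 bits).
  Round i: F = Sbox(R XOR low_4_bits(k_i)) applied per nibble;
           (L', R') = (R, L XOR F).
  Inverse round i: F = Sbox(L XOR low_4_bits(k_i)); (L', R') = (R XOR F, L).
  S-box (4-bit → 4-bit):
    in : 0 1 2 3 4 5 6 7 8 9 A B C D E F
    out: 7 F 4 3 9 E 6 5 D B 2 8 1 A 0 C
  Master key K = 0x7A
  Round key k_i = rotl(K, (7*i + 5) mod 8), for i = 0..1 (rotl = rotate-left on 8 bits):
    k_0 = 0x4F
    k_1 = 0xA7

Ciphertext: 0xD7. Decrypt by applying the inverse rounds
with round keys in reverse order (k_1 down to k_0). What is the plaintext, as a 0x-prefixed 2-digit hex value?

0xF5

s_0 = ciphertext = 0xD7
s_1 = InvRound(s_0, k_1) = 0x5D
s_2 = InvRound(s_1, k_0) = 0xF5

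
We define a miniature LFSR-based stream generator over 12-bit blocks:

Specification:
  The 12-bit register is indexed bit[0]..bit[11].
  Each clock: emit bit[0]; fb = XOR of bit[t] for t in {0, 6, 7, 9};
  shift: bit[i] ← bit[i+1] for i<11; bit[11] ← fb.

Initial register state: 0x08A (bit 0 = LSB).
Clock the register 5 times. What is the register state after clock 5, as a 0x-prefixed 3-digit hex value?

reg_0 = 0x08A
clock 1: out=0, reg = 0x845
clock 2: out=1, reg = 0x422
clock 3: out=0, reg = 0x211
clock 4: out=1, reg = 0x108
clock 5: out=0, reg = 0x084

0x084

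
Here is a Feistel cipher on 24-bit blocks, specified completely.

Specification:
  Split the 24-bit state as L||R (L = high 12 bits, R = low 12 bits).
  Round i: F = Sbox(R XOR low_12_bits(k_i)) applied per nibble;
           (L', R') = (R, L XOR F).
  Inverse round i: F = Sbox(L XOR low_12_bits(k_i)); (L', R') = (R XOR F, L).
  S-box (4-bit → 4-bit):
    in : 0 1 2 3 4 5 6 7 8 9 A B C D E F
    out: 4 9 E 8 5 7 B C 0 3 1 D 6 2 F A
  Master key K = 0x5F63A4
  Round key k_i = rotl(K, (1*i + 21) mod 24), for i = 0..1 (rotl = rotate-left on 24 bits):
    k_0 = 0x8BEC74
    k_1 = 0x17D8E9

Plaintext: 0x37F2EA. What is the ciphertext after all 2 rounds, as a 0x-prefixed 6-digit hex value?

s_0 = plaintext = 0x37F2EA
s_1 = Round(s_0, k_0) = 0x2EAC40
s_2 = Round(s_1, k_1) = 0xC407F9

0xC407F9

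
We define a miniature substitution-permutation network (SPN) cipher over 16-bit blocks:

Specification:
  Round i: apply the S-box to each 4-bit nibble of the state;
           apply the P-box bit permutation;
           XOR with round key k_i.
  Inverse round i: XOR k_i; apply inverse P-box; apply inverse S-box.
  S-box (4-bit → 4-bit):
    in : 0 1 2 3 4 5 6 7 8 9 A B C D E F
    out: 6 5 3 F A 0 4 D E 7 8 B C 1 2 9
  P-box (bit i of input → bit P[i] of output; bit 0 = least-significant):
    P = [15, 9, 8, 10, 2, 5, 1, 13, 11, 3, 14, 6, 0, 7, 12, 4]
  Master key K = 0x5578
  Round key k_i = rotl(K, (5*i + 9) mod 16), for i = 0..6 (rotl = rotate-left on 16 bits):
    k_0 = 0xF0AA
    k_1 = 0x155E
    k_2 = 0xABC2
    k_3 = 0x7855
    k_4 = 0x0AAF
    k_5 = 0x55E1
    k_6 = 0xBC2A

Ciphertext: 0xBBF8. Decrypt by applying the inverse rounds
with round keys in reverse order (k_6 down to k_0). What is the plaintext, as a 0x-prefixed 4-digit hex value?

s_0 = ciphertext = 0xBBF8
s_1 = InvRound(s_0, k_6) = 0x4A68
s_2 = InvRound(s_1, k_5) = 0x9258
s_3 = InvRound(s_2, k_4) = 0x3F9D
s_4 = InvRound(s_3, k_3) = 0xE858
s_5 = InvRound(s_4, k_2) = 0x4060
s_6 = InvRound(s_5, k_1) = 0xC09C
s_7 = InvRound(s_6, k_0) = 0xC535

0xC535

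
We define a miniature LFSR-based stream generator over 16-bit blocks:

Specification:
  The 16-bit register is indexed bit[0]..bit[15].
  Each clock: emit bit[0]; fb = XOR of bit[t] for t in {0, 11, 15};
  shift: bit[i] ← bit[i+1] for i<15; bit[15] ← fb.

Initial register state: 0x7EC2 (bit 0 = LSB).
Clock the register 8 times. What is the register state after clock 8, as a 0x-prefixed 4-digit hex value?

reg_0 = 0x7EC2
clock 1: out=0, reg = 0xBF61
clock 2: out=1, reg = 0xDFB0
clock 3: out=0, reg = 0x6FD8
clock 4: out=0, reg = 0xB7EC
clock 5: out=0, reg = 0xDBF6
clock 6: out=0, reg = 0x6DFB
clock 7: out=1, reg = 0x36FD
clock 8: out=1, reg = 0x9B7E

0x9B7E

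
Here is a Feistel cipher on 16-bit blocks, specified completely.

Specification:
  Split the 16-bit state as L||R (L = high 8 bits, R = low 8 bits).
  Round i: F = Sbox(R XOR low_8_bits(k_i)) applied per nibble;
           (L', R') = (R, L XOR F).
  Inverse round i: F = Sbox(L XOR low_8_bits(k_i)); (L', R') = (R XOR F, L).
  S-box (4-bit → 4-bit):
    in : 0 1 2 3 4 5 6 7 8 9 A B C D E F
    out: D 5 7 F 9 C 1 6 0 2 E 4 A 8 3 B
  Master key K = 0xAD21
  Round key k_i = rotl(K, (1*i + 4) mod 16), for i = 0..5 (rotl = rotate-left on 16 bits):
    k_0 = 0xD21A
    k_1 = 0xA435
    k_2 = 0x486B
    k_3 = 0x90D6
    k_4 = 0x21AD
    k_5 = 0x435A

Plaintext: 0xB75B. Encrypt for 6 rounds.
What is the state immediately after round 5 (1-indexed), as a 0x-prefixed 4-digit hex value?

0x3119

s_0 = plaintext = 0xB75B
s_1 = Round(s_0, k_0) = 0x5B22
s_2 = Round(s_1, k_1) = 0x220D
s_3 = Round(s_2, k_2) = 0x0D33
s_4 = Round(s_3, k_3) = 0x3331
s_5 = Round(s_4, k_4) = 0x3119
s_6 = Round(s_5, k_5) = 0x19AE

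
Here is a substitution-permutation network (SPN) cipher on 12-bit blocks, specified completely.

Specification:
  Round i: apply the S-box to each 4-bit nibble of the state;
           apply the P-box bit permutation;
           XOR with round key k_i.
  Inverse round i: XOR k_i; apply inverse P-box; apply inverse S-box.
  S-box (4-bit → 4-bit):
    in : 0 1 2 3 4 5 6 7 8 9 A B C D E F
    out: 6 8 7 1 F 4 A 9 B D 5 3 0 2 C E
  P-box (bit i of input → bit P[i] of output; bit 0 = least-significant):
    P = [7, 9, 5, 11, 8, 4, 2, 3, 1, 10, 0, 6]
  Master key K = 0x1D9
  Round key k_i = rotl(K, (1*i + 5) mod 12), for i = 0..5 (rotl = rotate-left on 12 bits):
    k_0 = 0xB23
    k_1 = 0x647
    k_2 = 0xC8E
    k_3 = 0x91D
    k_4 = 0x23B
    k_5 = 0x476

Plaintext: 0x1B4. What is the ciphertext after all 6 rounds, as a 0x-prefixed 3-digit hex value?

0x2C7

s_0 = plaintext = 0x1B4
s_1 = Round(s_0, k_0) = 0x0D3
s_2 = Round(s_1, k_1) = 0x2D6
s_3 = Round(s_2, k_2) = 0x29D
s_4 = Round(s_3, k_3) = 0xE12
s_5 = Round(s_4, k_4) = 0x0D2
s_6 = Round(s_5, k_5) = 0x2C7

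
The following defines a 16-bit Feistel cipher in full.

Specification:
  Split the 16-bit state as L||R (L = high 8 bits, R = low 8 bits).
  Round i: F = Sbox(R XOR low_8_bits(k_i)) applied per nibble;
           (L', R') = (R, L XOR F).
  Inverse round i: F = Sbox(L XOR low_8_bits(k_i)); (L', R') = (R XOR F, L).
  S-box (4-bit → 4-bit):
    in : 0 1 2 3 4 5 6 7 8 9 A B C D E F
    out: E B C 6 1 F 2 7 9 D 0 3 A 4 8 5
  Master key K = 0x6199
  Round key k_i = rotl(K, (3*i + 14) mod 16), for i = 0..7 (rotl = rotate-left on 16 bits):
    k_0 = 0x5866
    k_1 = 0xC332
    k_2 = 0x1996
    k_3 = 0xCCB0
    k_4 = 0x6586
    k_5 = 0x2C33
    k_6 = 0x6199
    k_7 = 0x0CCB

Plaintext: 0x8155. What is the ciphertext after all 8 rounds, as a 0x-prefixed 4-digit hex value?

s_0 = plaintext = 0x8155
s_1 = Round(s_0, k_0) = 0x55E7
s_2 = Round(s_1, k_1) = 0xE71A
s_3 = Round(s_2, k_2) = 0x1A7D
s_4 = Round(s_3, k_3) = 0x7DBE
s_5 = Round(s_4, k_4) = 0xBE14
s_6 = Round(s_5, k_5) = 0x1479
s_7 = Round(s_6, k_6) = 0x799A
s_8 = Round(s_7, k_7) = 0x9A82

0x9A82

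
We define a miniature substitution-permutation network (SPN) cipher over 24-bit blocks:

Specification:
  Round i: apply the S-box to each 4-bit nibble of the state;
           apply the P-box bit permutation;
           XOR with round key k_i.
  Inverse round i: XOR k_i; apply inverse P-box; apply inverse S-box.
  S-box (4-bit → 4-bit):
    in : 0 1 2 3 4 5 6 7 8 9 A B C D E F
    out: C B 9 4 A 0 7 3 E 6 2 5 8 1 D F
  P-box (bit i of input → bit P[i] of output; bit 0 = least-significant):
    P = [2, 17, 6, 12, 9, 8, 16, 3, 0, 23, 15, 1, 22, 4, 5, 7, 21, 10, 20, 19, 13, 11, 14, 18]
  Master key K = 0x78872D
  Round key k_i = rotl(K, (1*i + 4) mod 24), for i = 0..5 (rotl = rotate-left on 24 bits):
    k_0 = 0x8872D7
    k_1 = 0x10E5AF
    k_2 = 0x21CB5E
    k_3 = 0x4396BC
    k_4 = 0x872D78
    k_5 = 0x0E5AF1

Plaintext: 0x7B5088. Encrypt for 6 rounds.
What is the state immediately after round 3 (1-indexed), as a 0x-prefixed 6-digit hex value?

0x8FEDF4

s_0 = plaintext = 0x7B5088
s_1 = Round(s_0, k_0) = 0xBBCB9D
s_2 = Round(s_1, k_1) = 0x21042A
s_3 = Round(s_2, k_2) = 0x8FEDF4
s_4 = Round(s_3, k_3) = 0x3CC915
s_5 = Round(s_4, k_4) = 0x0FEEF0
s_6 = Round(s_5, k_5) = 0x738D1A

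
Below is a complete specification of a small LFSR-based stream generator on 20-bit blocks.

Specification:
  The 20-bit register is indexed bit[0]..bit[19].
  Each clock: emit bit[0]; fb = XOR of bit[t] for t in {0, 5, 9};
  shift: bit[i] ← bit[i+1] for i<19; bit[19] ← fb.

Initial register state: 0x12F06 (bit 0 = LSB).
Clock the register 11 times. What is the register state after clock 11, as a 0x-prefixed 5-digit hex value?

reg_0 = 0x12F06
clock 1: out=0, reg = 0x89783
clock 2: out=1, reg = 0x44BC1
clock 3: out=1, reg = 0x225E0
clock 4: out=0, reg = 0x912F0
clock 5: out=0, reg = 0x48978
clock 6: out=0, reg = 0xA44BC
clock 7: out=0, reg = 0xD225E
clock 8: out=0, reg = 0xE912F
clock 9: out=1, reg = 0x74897
clock 10: out=1, reg = 0xBA44B
clock 11: out=1, reg = 0xDD225

0xDD225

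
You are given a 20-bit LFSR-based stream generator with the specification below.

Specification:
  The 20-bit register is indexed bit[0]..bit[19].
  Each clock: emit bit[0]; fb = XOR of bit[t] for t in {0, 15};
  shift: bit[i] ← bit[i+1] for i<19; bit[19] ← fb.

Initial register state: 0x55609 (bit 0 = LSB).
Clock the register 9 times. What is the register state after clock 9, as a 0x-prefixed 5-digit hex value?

reg_0 = 0x55609
clock 1: out=1, reg = 0xAAB04
clock 2: out=0, reg = 0xD5582
clock 3: out=0, reg = 0x6AAC1
clock 4: out=1, reg = 0x35560
clock 5: out=0, reg = 0x1AAB0
clock 6: out=0, reg = 0x8D558
clock 7: out=0, reg = 0xC6AAC
clock 8: out=0, reg = 0x63556
clock 9: out=0, reg = 0x31AAB

0x31AAB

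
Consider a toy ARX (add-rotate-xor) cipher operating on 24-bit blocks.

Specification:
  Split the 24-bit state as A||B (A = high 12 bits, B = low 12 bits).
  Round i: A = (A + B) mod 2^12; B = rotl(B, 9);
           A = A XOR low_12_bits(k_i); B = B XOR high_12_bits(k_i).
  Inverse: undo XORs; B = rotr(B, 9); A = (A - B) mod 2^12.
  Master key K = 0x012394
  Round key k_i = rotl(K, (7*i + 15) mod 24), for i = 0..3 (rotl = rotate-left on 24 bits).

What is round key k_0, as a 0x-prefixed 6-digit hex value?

K = 0x012394
k_0 = rotl(K, (7*0+15) mod 24) = rotl(K, 15) = 0xCA0091

0xCA0091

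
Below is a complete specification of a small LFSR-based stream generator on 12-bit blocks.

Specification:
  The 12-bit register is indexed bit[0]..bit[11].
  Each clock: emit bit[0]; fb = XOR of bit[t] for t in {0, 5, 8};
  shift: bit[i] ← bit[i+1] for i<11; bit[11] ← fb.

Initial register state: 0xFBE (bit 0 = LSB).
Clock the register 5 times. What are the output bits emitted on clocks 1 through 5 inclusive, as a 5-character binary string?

01111

reg_0 = 0xFBE
clock 1: out=0, reg = 0x7DF
clock 2: out=1, reg = 0x3EF
clock 3: out=1, reg = 0x9F7
clock 4: out=1, reg = 0xCFB
clock 5: out=1, reg = 0x67D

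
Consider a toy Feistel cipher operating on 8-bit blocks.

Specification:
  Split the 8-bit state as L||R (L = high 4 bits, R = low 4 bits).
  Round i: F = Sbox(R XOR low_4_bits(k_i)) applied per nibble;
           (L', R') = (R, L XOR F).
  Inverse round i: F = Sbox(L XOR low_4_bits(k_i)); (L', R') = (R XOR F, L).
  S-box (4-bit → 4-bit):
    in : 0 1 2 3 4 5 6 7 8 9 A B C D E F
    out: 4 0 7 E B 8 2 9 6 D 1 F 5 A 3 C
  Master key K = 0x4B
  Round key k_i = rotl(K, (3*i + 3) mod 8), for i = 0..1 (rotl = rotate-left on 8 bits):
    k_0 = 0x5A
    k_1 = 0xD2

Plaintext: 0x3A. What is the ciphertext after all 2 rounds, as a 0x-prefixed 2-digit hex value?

s_0 = plaintext = 0x3A
s_1 = Round(s_0, k_0) = 0xA7
s_2 = Round(s_1, k_1) = 0x72

0x72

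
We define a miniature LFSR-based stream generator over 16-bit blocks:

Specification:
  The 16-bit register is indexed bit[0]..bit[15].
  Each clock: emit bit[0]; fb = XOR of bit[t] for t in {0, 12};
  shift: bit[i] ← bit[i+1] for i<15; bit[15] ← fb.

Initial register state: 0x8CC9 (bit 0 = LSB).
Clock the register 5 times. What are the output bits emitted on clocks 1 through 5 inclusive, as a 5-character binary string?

10010

reg_0 = 0x8CC9
clock 1: out=1, reg = 0xC664
clock 2: out=0, reg = 0x6332
clock 3: out=0, reg = 0x3199
clock 4: out=1, reg = 0x18CC
clock 5: out=0, reg = 0x8C66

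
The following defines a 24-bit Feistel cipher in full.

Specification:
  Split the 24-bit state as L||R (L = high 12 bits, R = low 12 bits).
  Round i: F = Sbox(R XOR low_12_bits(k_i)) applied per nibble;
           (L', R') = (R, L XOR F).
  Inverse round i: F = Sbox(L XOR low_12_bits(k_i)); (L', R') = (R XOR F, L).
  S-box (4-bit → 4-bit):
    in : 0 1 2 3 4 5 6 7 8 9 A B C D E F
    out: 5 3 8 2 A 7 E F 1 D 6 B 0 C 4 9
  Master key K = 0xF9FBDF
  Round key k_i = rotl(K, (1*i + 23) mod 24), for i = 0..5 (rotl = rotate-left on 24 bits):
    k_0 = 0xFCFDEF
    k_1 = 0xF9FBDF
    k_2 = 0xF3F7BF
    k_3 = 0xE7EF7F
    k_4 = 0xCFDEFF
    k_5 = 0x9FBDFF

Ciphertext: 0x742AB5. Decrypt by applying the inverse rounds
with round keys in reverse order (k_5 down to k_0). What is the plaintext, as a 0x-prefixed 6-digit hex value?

0x80BC66

s_0 = ciphertext = 0x742AB5
s_1 = InvRound(s_0, k_5) = 0xC09742
s_2 = InvRound(s_1, k_4) = 0xFDCC09
s_3 = InvRound(s_2, k_3) = 0x96BFDC
s_4 = InvRound(s_3, k_2) = 0xB1696B
s_5 = InvRound(s_4, k_1) = 0xC66B16
s_6 = InvRound(s_5, k_0) = 0x80BC66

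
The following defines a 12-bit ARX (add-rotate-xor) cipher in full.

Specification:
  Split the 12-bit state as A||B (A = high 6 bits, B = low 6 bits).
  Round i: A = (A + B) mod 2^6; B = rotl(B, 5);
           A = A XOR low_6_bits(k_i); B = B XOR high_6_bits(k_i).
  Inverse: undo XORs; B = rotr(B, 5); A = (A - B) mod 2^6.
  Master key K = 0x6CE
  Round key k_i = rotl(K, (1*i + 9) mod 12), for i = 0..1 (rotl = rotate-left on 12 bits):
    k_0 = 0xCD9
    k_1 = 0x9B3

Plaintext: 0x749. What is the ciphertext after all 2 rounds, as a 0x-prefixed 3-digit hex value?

s_0 = plaintext = 0x749
s_1 = Round(s_0, k_0) = 0xFD7
s_2 = Round(s_1, k_1) = 0x94D

0x94D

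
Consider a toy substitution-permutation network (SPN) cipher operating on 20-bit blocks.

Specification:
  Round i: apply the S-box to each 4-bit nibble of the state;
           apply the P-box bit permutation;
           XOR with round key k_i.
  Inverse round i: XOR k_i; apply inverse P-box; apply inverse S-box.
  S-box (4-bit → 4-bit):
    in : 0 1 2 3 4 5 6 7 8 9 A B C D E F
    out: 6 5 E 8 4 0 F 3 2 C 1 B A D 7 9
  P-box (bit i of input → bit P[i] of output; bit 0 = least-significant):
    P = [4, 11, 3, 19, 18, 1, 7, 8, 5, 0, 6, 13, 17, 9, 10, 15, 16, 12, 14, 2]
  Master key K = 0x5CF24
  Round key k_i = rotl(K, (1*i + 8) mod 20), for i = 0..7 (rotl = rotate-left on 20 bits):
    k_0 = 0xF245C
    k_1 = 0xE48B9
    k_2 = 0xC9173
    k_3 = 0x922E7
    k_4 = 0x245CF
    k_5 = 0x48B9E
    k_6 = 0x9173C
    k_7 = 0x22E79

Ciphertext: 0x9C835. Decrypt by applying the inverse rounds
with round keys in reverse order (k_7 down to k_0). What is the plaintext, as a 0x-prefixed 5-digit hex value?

s_0 = ciphertext = 0x9C835
s_1 = InvRound(s_0, k_7) = 0xD6959
s_2 = InvRound(s_1, k_6) = 0x206A8
s_3 = InvRound(s_2, k_5) = 0x3DAB7
s_4 = InvRound(s_3, k_4) = 0x7213E
s_5 = InvRound(s_4, k_3) = 0x570DD
s_6 = InvRound(s_5, k_2) = 0xD3F29
s_7 = InvRound(s_6, k_1) = 0xEE39A
s_8 = InvRound(s_7, k_0) = 0xD2425

0xD2425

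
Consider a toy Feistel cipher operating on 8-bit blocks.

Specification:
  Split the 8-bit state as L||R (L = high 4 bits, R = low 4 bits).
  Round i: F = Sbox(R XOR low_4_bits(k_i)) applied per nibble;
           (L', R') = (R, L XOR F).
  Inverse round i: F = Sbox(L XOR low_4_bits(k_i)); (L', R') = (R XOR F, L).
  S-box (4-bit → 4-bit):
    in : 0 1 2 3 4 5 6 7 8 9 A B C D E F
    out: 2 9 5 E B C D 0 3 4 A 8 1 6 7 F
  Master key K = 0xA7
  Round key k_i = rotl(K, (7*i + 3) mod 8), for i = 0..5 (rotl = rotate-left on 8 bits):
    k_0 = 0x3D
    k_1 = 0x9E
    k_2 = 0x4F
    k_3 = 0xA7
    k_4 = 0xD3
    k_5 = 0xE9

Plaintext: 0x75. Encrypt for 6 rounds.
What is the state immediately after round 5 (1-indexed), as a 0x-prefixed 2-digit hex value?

s_0 = plaintext = 0x75
s_1 = Round(s_0, k_0) = 0x54
s_2 = Round(s_1, k_1) = 0x4F
s_3 = Round(s_2, k_2) = 0xF6
s_4 = Round(s_3, k_3) = 0x66
s_5 = Round(s_4, k_4) = 0x6A
s_6 = Round(s_5, k_5) = 0xA8

0x6A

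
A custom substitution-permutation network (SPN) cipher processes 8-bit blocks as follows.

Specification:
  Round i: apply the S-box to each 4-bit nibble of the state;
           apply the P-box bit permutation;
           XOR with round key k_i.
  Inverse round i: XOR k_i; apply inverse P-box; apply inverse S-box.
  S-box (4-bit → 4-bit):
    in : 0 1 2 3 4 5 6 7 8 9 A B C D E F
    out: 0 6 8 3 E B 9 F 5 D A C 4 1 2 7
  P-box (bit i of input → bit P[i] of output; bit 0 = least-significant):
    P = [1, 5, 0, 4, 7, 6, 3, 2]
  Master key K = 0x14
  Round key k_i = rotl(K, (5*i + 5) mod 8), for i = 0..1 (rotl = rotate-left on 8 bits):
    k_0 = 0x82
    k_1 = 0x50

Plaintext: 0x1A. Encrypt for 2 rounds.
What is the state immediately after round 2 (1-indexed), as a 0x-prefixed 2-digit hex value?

0xA8

s_0 = plaintext = 0x1A
s_1 = Round(s_0, k_0) = 0xFA
s_2 = Round(s_1, k_1) = 0xA8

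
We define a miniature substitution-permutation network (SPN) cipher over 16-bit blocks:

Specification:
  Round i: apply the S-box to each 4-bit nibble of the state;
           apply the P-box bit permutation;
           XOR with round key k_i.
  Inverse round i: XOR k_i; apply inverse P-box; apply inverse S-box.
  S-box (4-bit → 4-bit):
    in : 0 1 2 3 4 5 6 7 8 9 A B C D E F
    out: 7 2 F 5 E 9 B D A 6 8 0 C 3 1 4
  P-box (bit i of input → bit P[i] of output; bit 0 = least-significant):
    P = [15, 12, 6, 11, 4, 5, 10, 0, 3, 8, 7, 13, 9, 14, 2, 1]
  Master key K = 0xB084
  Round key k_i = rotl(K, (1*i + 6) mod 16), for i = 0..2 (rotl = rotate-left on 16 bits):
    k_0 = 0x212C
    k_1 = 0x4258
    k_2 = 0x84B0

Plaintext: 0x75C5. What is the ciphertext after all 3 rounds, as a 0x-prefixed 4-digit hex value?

s_0 = plaintext = 0x75C5
s_1 = Round(s_0, k_0) = 0x8F23
s_2 = Round(s_1, k_1) = 0x86AB
s_3 = Round(s_2, k_2) = 0xE5BB

0xE5BB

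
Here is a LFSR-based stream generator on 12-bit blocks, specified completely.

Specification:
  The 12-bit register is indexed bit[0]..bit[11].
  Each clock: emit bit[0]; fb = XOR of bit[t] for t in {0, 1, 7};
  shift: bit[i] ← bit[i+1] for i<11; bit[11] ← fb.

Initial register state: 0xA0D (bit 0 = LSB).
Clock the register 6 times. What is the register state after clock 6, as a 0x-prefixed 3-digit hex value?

reg_0 = 0xA0D
clock 1: out=1, reg = 0xD06
clock 2: out=0, reg = 0xE83
clock 3: out=1, reg = 0xF41
clock 4: out=1, reg = 0xFA0
clock 5: out=0, reg = 0xFD0
clock 6: out=0, reg = 0xFE8

0xFE8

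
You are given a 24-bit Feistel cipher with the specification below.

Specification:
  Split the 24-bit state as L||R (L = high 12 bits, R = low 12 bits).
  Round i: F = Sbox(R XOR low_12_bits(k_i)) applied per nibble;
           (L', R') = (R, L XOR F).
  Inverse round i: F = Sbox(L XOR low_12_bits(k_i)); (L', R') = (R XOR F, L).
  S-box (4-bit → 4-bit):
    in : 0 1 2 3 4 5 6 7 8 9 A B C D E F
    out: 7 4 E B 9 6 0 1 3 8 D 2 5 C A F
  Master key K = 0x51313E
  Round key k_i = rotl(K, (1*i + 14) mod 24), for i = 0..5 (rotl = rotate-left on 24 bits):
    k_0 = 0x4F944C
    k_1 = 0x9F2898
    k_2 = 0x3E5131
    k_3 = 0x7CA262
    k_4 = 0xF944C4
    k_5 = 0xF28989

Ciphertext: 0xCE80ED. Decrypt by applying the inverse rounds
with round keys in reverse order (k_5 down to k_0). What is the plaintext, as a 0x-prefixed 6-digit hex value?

s_0 = ciphertext = 0xCE80ED
s_1 = InvRound(s_0, k_5) = 0x6E9CE8
s_2 = InvRound(s_1, k_4) = 0x2046E9
s_3 = InvRound(s_2, k_3) = 0x1E9204
s_4 = InvRound(s_3, k_2) = 0x5C71E9
s_5 = InvRound(s_4, k_1) = 0xD865C7
s_6 = InvRound(s_5, k_0) = 0xD9AD86

0xD9AD86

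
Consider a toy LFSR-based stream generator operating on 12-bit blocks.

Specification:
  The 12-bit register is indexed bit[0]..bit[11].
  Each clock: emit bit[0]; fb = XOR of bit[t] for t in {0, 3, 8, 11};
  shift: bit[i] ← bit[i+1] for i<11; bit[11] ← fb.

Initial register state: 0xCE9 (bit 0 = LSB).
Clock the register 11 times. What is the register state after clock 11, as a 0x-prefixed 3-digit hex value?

reg_0 = 0xCE9
clock 1: out=1, reg = 0xE74
clock 2: out=0, reg = 0xF3A
clock 3: out=0, reg = 0xF9D
clock 4: out=1, reg = 0x7CE
clock 5: out=0, reg = 0x3E7
clock 6: out=1, reg = 0x1F3
clock 7: out=1, reg = 0x0F9
clock 8: out=1, reg = 0x07C
clock 9: out=0, reg = 0x83E
clock 10: out=0, reg = 0x41F
clock 11: out=1, reg = 0x20F

0x20F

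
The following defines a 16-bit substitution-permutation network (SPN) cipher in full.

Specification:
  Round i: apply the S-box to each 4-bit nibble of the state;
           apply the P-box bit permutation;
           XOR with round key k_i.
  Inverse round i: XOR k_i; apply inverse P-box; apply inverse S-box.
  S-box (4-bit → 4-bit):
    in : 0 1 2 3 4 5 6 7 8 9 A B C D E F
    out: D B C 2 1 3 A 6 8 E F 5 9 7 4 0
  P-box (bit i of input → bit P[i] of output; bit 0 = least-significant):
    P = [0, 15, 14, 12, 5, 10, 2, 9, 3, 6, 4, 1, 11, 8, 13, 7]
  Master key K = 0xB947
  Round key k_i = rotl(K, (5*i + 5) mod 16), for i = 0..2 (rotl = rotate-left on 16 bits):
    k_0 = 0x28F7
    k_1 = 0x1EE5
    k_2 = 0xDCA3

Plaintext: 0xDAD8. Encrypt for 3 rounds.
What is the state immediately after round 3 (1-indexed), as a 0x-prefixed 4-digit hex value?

s_0 = plaintext = 0xDAD8
s_1 = Round(s_0, k_0) = 0x1589
s_2 = Round(s_1, k_1) = 0xC52D
s_3 = Round(s_2, k_2) = 0x166E

0x166E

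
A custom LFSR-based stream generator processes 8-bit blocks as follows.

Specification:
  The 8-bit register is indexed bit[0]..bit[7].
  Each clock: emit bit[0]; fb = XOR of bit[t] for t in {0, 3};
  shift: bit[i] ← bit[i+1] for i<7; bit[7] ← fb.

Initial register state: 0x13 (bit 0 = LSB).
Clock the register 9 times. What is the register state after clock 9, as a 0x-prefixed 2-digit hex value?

reg_0 = 0x13
clock 1: out=1, reg = 0x89
clock 2: out=1, reg = 0x44
clock 3: out=0, reg = 0x22
clock 4: out=0, reg = 0x11
clock 5: out=1, reg = 0x88
clock 6: out=0, reg = 0xC4
clock 7: out=0, reg = 0x62
clock 8: out=0, reg = 0x31
clock 9: out=1, reg = 0x98

0x98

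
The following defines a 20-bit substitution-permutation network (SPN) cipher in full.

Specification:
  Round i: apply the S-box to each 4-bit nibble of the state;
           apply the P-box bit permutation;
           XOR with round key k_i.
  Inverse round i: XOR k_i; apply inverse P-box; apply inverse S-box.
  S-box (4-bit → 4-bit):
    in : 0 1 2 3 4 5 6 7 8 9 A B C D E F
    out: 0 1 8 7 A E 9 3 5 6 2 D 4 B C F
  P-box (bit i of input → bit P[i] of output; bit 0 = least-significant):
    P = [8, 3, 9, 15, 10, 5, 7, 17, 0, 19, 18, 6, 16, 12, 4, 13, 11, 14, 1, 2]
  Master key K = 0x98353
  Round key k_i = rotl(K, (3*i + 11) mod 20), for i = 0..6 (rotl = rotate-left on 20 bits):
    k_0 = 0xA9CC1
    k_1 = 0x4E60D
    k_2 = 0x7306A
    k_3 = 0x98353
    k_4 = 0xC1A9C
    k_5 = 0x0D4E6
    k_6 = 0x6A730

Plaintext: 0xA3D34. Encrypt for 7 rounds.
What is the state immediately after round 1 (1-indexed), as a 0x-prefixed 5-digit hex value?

0x34838

s_0 = plaintext = 0xA3D34
s_1 = Round(s_0, k_0) = 0x34838
s_2 = Round(s_1, k_1) = 0x099AE
s_3 = Round(s_2, k_2) = 0xBA25A
s_4 = Round(s_3, k_3) = 0xB9BBD
s_5 = Round(s_4, k_4) = 0xA8743
s_6 = Round(s_5, k_5) = 0xB97DF
s_7 = Round(s_6, k_6) = 0xC380F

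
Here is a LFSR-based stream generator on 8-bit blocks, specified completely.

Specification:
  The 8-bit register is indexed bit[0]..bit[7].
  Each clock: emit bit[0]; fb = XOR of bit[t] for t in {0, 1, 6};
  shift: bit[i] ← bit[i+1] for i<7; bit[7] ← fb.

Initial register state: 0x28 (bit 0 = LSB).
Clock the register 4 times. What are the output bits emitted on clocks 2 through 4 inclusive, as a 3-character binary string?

reg_0 = 0x28
clock 1: out=0, reg = 0x14
clock 2: out=0, reg = 0x0A
clock 3: out=0, reg = 0x85
clock 4: out=1, reg = 0xC2

001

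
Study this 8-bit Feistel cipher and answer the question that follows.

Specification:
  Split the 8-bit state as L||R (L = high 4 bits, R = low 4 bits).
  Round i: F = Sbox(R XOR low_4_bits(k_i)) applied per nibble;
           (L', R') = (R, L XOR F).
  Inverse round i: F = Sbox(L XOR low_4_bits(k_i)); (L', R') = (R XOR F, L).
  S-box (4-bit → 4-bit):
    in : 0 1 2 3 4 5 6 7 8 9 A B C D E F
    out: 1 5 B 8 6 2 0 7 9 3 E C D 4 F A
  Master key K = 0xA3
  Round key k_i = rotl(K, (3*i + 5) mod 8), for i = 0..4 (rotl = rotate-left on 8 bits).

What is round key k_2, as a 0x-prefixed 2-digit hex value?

K = 0xA3
k_0 = rotl(K, (3*0+5) mod 8) = rotl(K, 5) = 0x74
k_1 = rotl(K, (3*1+5) mod 8) = rotl(K, 0) = 0xA3
k_2 = rotl(K, (3*2+5) mod 8) = rotl(K, 3) = 0x1D

0x1D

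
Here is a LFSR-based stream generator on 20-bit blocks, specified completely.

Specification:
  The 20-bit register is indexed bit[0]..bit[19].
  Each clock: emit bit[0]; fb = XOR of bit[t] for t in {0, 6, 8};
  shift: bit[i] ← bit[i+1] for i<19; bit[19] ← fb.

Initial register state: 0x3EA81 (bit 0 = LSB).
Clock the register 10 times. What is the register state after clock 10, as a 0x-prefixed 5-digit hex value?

0xB04FA

reg_0 = 0x3EA81
clock 1: out=1, reg = 0x9F540
clock 2: out=0, reg = 0x4FAA0
clock 3: out=0, reg = 0x27D50
clock 4: out=0, reg = 0x13EA8
clock 5: out=0, reg = 0x09F54
clock 6: out=0, reg = 0x04FAA
clock 7: out=0, reg = 0x827D5
clock 8: out=1, reg = 0xC13EA
clock 9: out=0, reg = 0x609F5
clock 10: out=1, reg = 0xB04FA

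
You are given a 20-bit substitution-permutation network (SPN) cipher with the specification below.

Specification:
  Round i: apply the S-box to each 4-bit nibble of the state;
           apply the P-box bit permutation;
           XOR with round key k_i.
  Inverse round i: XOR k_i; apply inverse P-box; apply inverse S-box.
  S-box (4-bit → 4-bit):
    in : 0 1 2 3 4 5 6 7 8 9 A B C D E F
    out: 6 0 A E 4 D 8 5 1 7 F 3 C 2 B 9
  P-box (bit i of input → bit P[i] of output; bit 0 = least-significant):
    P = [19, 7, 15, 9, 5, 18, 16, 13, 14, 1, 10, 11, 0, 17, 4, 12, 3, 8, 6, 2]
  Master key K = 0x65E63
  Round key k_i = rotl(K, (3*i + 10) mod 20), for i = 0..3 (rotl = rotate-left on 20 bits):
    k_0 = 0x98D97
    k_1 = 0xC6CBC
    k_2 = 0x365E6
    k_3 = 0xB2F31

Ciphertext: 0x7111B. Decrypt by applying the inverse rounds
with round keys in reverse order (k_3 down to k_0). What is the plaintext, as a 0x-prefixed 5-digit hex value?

s_0 = ciphertext = 0x7111B
s_1 = InvRound(s_0, k_3) = 0x863EF
s_2 = InvRound(s_1, k_2) = 0x8B44F
s_3 = InvRound(s_2, k_1) = 0x45EB0
s_4 = InvRound(s_3, k_0) = 0x2FB95

0x2FB95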